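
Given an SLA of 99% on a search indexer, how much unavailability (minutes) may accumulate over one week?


Formula: allowed downtime = period * (100 - SLA) / 100
Period (week) = 10080 minutes
Unavailability fraction = (100 - 99.0) / 100
Allowed downtime = 10080 * (100 - 99.0) / 100
Allowed downtime = 100.8 minutes

100.8 minutes


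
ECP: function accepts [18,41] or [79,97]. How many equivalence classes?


Valid ranges: [18,41] and [79,97]
Class 1: x < 18 — invalid
Class 2: 18 ≤ x ≤ 41 — valid
Class 3: 41 < x < 79 — invalid (gap between ranges)
Class 4: 79 ≤ x ≤ 97 — valid
Class 5: x > 97 — invalid
Total equivalence classes: 5

5 equivalence classes


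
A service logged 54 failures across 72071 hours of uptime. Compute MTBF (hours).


Formula: MTBF = Total operating time / Number of failures
MTBF = 72071 / 54
MTBF = 1334.65 hours

1334.65 hours


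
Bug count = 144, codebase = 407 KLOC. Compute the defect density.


Defect density = defects / KLOC
Defect density = 144 / 407
Defect density = 0.354 defects/KLOC

0.354 defects/KLOC


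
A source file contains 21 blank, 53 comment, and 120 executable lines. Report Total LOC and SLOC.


Total LOC = blank + comment + code
Total LOC = 21 + 53 + 120 = 194
SLOC (source only) = code = 120

Total LOC: 194, SLOC: 120


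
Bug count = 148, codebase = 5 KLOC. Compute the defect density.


Defect density = defects / KLOC
Defect density = 148 / 5
Defect density = 29.6 defects/KLOC

29.6 defects/KLOC


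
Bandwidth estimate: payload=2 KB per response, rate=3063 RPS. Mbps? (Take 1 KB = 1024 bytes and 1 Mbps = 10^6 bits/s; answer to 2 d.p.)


Formula: Mbps = payload_bytes * RPS * 8 / 1e6
Payload per request = 2 KB = 2 * 1024 = 2048 bytes
Total bytes/sec = 2048 * 3063 = 6273024
Total bits/sec = 6273024 * 8 = 50184192
Mbps = 50184192 / 1e6 = 50.18

50.18 Mbps


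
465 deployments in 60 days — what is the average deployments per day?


Formula: deployments per day = releases / days
= 465 / 60
= 7.75 deploys/day
(equivalently, 54.25 deploys/week)

7.75 deploys/day


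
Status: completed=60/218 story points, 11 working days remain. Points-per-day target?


Formula: Required rate = Remaining points / Days left
Remaining = 218 - 60 = 158 points
Required rate = 158 / 11 = 14.36 points/day

14.36 points/day


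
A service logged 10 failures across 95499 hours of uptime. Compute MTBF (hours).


Formula: MTBF = Total operating time / Number of failures
MTBF = 95499 / 10
MTBF = 9549.9 hours

9549.9 hours


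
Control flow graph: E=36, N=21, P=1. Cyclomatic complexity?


Formula: V(G) = E - N + 2P
V(G) = 36 - 21 + 2*1
V(G) = 15 + 2
V(G) = 17

17


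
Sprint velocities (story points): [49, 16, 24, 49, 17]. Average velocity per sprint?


Formula: Avg velocity = Total points / Number of sprints
Points: [49, 16, 24, 49, 17]
Sum = 49 + 16 + 24 + 49 + 17 = 155
Avg velocity = 155 / 5 = 31.0 points/sprint

31.0 points/sprint


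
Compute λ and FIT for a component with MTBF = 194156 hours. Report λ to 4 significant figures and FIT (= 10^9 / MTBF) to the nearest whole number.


Formula: λ = 1 / MTBF; FIT = λ × 1e9 = 1e9 / MTBF
λ = 1 / 194156 ≈ 5.150e-06 failures/hour
FIT = 1e9 / 194156 ≈ 5150 failures per 1e9 hours (nearest whole number)

λ = 5.150e-06 /h, FIT = 5150


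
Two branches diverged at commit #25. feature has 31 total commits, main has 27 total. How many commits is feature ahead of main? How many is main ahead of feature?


Common ancestor: commit #25
feature commits after divergence: 31 - 25 = 6
main commits after divergence: 27 - 25 = 2
feature is 6 commits ahead of main
main is 2 commits ahead of feature

feature ahead: 6, main ahead: 2


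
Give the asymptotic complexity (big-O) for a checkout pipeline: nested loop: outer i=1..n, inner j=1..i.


Reasoning: triangle: n(n+1)/2 ~ n^2/2
Complexity: O(n^2)

O(n^2)


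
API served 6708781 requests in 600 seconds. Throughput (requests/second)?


Formula: throughput = requests / seconds
throughput = 6708781 / 600
throughput = 11181.3 requests/second

11181.3 requests/second


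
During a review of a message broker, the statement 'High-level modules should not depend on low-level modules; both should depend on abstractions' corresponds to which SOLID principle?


This describes the Dependency Inversion Principle (DIP)

Dependency Inversion Principle (DIP)


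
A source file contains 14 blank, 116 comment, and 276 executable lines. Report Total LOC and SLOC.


Total LOC = blank + comment + code
Total LOC = 14 + 116 + 276 = 406
SLOC (source only) = code = 276

Total LOC: 406, SLOC: 276


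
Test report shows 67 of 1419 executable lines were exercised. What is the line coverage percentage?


Coverage = covered / total * 100
Coverage = 67 / 1419 * 100
Coverage = 4.72%

4.72%


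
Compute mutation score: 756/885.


Mutation score = killed / total * 100
Mutation score = 756 / 885 * 100
Mutation score = 85.42%

85.42%


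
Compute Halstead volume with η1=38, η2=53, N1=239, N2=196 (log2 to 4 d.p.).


Formula: V = N * log2(η), where N = N1 + N2 and η = η1 + η2
η = 38 + 53 = 91
N = 239 + 196 = 435
log2(91) ≈ 6.5078
V = 435 * 6.5078 = 2830.89

2830.89


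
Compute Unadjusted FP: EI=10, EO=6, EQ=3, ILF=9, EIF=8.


UFP = EI*4 + EO*5 + EQ*4 + ILF*10 + EIF*7
UFP = 10*4 + 6*5 + 3*4 + 9*10 + 8*7
UFP = 40 + 30 + 12 + 90 + 56
UFP = 228

228


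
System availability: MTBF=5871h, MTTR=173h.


Availability = MTBF / (MTBF + MTTR)
Availability = 5871 / (5871 + 173)
Availability = 5871 / 6044
Availability = 97.1377%

97.1377%


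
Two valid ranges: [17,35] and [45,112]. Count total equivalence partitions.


Valid ranges: [17,35] and [45,112]
Class 1: x < 17 — invalid
Class 2: 17 ≤ x ≤ 35 — valid
Class 3: 35 < x < 45 — invalid (gap between ranges)
Class 4: 45 ≤ x ≤ 112 — valid
Class 5: x > 112 — invalid
Total equivalence classes: 5

5 equivalence classes


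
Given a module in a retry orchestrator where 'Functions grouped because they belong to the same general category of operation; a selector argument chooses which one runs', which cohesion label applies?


Reasoning: Grouped by category of activity, not by data or sequence
Type: Logical cohesion

Logical cohesion


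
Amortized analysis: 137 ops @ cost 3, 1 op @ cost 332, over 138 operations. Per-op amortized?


Formula: Amortized cost = Total cost / Operations
Total cost = (137 * 3) + (1 * 332)
Total cost = 411 + 332 = 743
Amortized = 743 / 138 = 5.3841

5.3841


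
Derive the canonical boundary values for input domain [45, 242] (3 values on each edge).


Range: [45, 242]
Boundaries: just below min, min, min+1, max-1, max, just above max
Values: [44, 45, 46, 241, 242, 243]

[44, 45, 46, 241, 242, 243]


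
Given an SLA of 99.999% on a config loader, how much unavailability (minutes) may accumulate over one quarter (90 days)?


Formula: allowed downtime = period * (100 - SLA) / 100
Period (quarter (90 days)) = 129600 minutes
Unavailability fraction = (100 - 99.999) / 100
Allowed downtime = 129600 * (100 - 99.999) / 100
Allowed downtime = 1.296 minutes

1.296 minutes


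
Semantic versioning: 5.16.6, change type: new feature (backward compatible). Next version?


Current: 5.16.6
Change category: 'new feature (backward compatible)' → minor bump
SemVer rule: minor bump → increment MINOR, reset PATCH to 0 (MAJOR unchanged)
New: 5.17.0

5.17.0


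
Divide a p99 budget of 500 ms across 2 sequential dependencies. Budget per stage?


Formula: per_stage = total_budget / stages
per_stage = 500 / 2
per_stage = 250.0 ms

250.0 ms


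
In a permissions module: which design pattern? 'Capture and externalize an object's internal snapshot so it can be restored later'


This matches the Memento pattern

Memento


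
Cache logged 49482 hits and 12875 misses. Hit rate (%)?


Formula: hit rate = hits / (hits + misses) * 100
hit rate = 49482 / (49482 + 12875) * 100
hit rate = 49482 / 62357 * 100
hit rate = 79.35%

79.35%


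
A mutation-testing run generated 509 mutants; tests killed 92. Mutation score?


Mutation score = killed / total * 100
Mutation score = 92 / 509 * 100
Mutation score = 18.07%

18.07%


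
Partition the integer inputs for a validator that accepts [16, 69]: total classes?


Valid range: [16, 69]
Class 1: x < 16 — invalid
Class 2: 16 ≤ x ≤ 69 — valid
Class 3: x > 69 — invalid
Total equivalence classes: 3

3 equivalence classes


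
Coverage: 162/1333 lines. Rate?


Coverage = covered / total * 100
Coverage = 162 / 1333 * 100
Coverage = 12.15%

12.15%


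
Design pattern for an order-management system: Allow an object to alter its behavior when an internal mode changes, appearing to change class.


This matches the State pattern

State


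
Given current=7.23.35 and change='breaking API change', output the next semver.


Current: 7.23.35
Change category: 'breaking API change' → major bump
SemVer rule: major bump → increment MAJOR, reset MINOR and PATCH to 0
New: 8.0.0

8.0.0


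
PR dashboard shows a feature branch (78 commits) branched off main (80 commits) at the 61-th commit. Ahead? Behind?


Common ancestor: commit #61
feature commits after divergence: 78 - 61 = 17
main commits after divergence: 80 - 61 = 19
feature is 17 commits ahead of main
main is 19 commits ahead of feature

feature ahead: 17, main ahead: 19


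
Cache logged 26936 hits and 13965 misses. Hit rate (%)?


Formula: hit rate = hits / (hits + misses) * 100
hit rate = 26936 / (26936 + 13965) * 100
hit rate = 26936 / 40901 * 100
hit rate = 65.86%

65.86%


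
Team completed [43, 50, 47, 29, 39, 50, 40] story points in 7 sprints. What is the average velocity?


Formula: Avg velocity = Total points / Number of sprints
Points: [43, 50, 47, 29, 39, 50, 40]
Sum = 43 + 50 + 47 + 29 + 39 + 50 + 40 = 298
Avg velocity = 298 / 7 = 42.57 points/sprint

42.57 points/sprint


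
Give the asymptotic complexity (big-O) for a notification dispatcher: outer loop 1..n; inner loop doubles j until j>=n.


Reasoning: linear outer times logarithmic inner
Complexity: O(n log n)

O(n log n)


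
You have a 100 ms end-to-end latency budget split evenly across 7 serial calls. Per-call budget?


Formula: per_stage = total_budget / stages
per_stage = 100 / 7
per_stage = 14.29 ms

14.29 ms


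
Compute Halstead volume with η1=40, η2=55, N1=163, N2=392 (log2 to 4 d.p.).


Formula: V = N * log2(η), where N = N1 + N2 and η = η1 + η2
η = 40 + 55 = 95
N = 163 + 392 = 555
log2(95) ≈ 6.5699
V = 555 * 6.5699 = 3646.29

3646.29


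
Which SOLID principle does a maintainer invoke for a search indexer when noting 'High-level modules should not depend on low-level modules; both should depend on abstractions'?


This describes the Dependency Inversion Principle (DIP)

Dependency Inversion Principle (DIP)


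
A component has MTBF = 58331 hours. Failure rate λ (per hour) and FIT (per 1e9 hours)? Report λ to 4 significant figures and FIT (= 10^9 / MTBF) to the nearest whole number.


Formula: λ = 1 / MTBF; FIT = λ × 1e9 = 1e9 / MTBF
λ = 1 / 58331 ≈ 1.714e-05 failures/hour
FIT = 1e9 / 58331 ≈ 17144 failures per 1e9 hours (nearest whole number)

λ = 1.714e-05 /h, FIT = 17144


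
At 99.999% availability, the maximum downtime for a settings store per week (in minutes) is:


Formula: allowed downtime = period * (100 - SLA) / 100
Period (week) = 10080 minutes
Unavailability fraction = (100 - 99.999) / 100
Allowed downtime = 10080 * (100 - 99.999) / 100
Allowed downtime = 0.1008 minutes

0.1008 minutes


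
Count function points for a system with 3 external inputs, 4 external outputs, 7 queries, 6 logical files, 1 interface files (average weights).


UFP = EI*4 + EO*5 + EQ*4 + ILF*10 + EIF*7
UFP = 3*4 + 4*5 + 7*4 + 6*10 + 1*7
UFP = 12 + 20 + 28 + 60 + 7
UFP = 127

127


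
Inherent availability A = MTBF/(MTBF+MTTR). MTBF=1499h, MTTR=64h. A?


Availability = MTBF / (MTBF + MTTR)
Availability = 1499 / (1499 + 64)
Availability = 1499 / 1563
Availability = 95.9053%

95.9053%


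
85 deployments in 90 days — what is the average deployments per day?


Formula: deployments per day = releases / days
= 85 / 90
= 0.944 deploys/day
(equivalently, 6.61 deploys/week)

0.944 deploys/day


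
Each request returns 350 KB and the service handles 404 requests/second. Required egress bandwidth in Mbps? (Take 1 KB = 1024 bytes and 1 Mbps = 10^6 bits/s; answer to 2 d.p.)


Formula: Mbps = payload_bytes * RPS * 8 / 1e6
Payload per request = 350 KB = 350 * 1024 = 358400 bytes
Total bytes/sec = 358400 * 404 = 144793600
Total bits/sec = 144793600 * 8 = 1158348800
Mbps = 1158348800 / 1e6 = 1158.35

1158.35 Mbps


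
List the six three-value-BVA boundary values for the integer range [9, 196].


Range: [9, 196]
Boundaries: just below min, min, min+1, max-1, max, just above max
Values: [8, 9, 10, 195, 196, 197]

[8, 9, 10, 195, 196, 197]


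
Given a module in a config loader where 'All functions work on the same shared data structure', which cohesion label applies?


Reasoning: Functions share data
Type: Communicational cohesion

Communicational cohesion


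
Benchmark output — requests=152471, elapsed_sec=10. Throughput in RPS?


Formula: throughput = requests / seconds
throughput = 152471 / 10
throughput = 15247.1 requests/second

15247.1 requests/second


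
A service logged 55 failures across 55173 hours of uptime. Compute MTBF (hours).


Formula: MTBF = Total operating time / Number of failures
MTBF = 55173 / 55
MTBF = 1003.15 hours

1003.15 hours


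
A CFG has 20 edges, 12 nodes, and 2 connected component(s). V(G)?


Formula: V(G) = E - N + 2P
V(G) = 20 - 12 + 2*2
V(G) = 8 + 4
V(G) = 12

12


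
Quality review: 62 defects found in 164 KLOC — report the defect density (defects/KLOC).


Defect density = defects / KLOC
Defect density = 62 / 164
Defect density = 0.378 defects/KLOC

0.378 defects/KLOC


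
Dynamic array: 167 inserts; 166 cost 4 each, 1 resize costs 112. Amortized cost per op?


Formula: Amortized cost = Total cost / Operations
Total cost = (166 * 4) + (1 * 112)
Total cost = 664 + 112 = 776
Amortized = 776 / 167 = 4.6467

4.6467


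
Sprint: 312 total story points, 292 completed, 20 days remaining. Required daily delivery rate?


Formula: Required rate = Remaining points / Days left
Remaining = 312 - 292 = 20 points
Required rate = 20 / 20 = 1.0 points/day

1.0 points/day


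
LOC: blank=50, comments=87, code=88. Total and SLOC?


Total LOC = blank + comment + code
Total LOC = 50 + 87 + 88 = 225
SLOC (source only) = code = 88

Total LOC: 225, SLOC: 88


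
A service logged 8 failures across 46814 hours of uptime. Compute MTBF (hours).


Formula: MTBF = Total operating time / Number of failures
MTBF = 46814 / 8
MTBF = 5851.75 hours

5851.75 hours


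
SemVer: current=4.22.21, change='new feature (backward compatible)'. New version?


Current: 4.22.21
Change category: 'new feature (backward compatible)' → minor bump
SemVer rule: minor bump → increment MINOR, reset PATCH to 0 (MAJOR unchanged)
New: 4.23.0

4.23.0


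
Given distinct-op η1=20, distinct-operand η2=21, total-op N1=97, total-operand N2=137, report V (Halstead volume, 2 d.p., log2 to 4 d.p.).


Formula: V = N * log2(η), where N = N1 + N2 and η = η1 + η2
η = 20 + 21 = 41
N = 97 + 137 = 234
log2(41) ≈ 5.3576
V = 234 * 5.3576 = 1253.68

1253.68


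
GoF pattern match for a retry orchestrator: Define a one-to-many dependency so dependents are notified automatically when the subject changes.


This matches the Observer pattern

Observer


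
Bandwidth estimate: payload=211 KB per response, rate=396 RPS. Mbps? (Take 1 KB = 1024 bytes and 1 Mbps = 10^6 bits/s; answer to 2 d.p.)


Formula: Mbps = payload_bytes * RPS * 8 / 1e6
Payload per request = 211 KB = 211 * 1024 = 216064 bytes
Total bytes/sec = 216064 * 396 = 85561344
Total bits/sec = 85561344 * 8 = 684490752
Mbps = 684490752 / 1e6 = 684.49

684.49 Mbps


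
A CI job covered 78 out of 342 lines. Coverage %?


Coverage = covered / total * 100
Coverage = 78 / 342 * 100
Coverage = 22.81%

22.81%


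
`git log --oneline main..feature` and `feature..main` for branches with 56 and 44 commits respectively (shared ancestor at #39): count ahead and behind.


Common ancestor: commit #39
feature commits after divergence: 56 - 39 = 17
main commits after divergence: 44 - 39 = 5
feature is 17 commits ahead of main
main is 5 commits ahead of feature

feature ahead: 17, main ahead: 5


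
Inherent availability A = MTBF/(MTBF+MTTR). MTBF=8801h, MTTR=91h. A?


Availability = MTBF / (MTBF + MTTR)
Availability = 8801 / (8801 + 91)
Availability = 8801 / 8892
Availability = 98.9766%

98.9766%


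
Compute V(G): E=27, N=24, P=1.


Formula: V(G) = E - N + 2P
V(G) = 27 - 24 + 2*1
V(G) = 3 + 2
V(G) = 5

5


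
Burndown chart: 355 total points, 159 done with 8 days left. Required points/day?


Formula: Required rate = Remaining points / Days left
Remaining = 355 - 159 = 196 points
Required rate = 196 / 8 = 24.5 points/day

24.5 points/day


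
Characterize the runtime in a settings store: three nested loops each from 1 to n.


Reasoning: three levels of nesting over n
Complexity: O(n^3)

O(n^3)


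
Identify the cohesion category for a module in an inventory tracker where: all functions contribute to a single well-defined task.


Reasoning: Best: single purpose
Type: Functional cohesion

Functional cohesion


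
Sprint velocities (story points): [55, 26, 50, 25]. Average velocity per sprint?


Formula: Avg velocity = Total points / Number of sprints
Points: [55, 26, 50, 25]
Sum = 55 + 26 + 50 + 25 = 156
Avg velocity = 156 / 4 = 39.0 points/sprint

39.0 points/sprint


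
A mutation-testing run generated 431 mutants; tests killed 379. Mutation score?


Mutation score = killed / total * 100
Mutation score = 379 / 431 * 100
Mutation score = 87.94%

87.94%


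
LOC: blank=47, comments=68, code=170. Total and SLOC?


Total LOC = blank + comment + code
Total LOC = 47 + 68 + 170 = 285
SLOC (source only) = code = 170

Total LOC: 285, SLOC: 170


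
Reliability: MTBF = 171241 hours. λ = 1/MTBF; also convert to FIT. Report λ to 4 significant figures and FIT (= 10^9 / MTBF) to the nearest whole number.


Formula: λ = 1 / MTBF; FIT = λ × 1e9 = 1e9 / MTBF
λ = 1 / 171241 ≈ 5.840e-06 failures/hour
FIT = 1e9 / 171241 ≈ 5840 failures per 1e9 hours (nearest whole number)

λ = 5.840e-06 /h, FIT = 5840


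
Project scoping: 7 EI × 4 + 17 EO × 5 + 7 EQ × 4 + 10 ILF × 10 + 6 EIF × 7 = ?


UFP = EI*4 + EO*5 + EQ*4 + ILF*10 + EIF*7
UFP = 7*4 + 17*5 + 7*4 + 10*10 + 6*7
UFP = 28 + 85 + 28 + 100 + 42
UFP = 283

283


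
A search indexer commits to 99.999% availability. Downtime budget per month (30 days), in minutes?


Formula: allowed downtime = period * (100 - SLA) / 100
Period (month (30 days)) = 43200 minutes
Unavailability fraction = (100 - 99.999) / 100
Allowed downtime = 43200 * (100 - 99.999) / 100
Allowed downtime = 0.432 minutes

0.432 minutes


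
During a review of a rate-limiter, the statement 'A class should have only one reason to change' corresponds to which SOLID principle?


This describes the Single Responsibility Principle (SRP)

Single Responsibility Principle (SRP)


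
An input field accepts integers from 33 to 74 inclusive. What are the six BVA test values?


Range: [33, 74]
Boundaries: just below min, min, min+1, max-1, max, just above max
Values: [32, 33, 34, 73, 74, 75]

[32, 33, 34, 73, 74, 75]


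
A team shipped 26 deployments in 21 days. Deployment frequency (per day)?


Formula: deployments per day = releases / days
= 26 / 21
= 1.238 deploys/day
(equivalently, 8.67 deploys/week)

1.238 deploys/day


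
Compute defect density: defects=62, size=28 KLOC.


Defect density = defects / KLOC
Defect density = 62 / 28
Defect density = 2.214 defects/KLOC

2.214 defects/KLOC


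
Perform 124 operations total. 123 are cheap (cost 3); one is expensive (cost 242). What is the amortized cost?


Formula: Amortized cost = Total cost / Operations
Total cost = (123 * 3) + (1 * 242)
Total cost = 369 + 242 = 611
Amortized = 611 / 124 = 4.9274

4.9274


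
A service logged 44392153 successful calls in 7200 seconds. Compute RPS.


Formula: throughput = requests / seconds
throughput = 44392153 / 7200
throughput = 6165.58 requests/second

6165.58 requests/second


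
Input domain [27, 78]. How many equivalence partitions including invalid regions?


Valid range: [27, 78]
Class 1: x < 27 — invalid
Class 2: 27 ≤ x ≤ 78 — valid
Class 3: x > 78 — invalid
Total equivalence classes: 3

3 equivalence classes


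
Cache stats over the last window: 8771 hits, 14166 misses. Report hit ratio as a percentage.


Formula: hit rate = hits / (hits + misses) * 100
hit rate = 8771 / (8771 + 14166) * 100
hit rate = 8771 / 22937 * 100
hit rate = 38.24%

38.24%


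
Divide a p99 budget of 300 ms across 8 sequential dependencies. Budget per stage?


Formula: per_stage = total_budget / stages
per_stage = 300 / 8
per_stage = 37.5 ms

37.5 ms


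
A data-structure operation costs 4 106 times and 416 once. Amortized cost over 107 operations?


Formula: Amortized cost = Total cost / Operations
Total cost = (106 * 4) + (1 * 416)
Total cost = 424 + 416 = 840
Amortized = 840 / 107 = 7.8505

7.8505


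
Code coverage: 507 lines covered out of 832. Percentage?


Coverage = covered / total * 100
Coverage = 507 / 832 * 100
Coverage = 60.94%

60.94%


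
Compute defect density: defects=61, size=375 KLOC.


Defect density = defects / KLOC
Defect density = 61 / 375
Defect density = 0.163 defects/KLOC

0.163 defects/KLOC


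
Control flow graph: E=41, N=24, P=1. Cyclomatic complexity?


Formula: V(G) = E - N + 2P
V(G) = 41 - 24 + 2*1
V(G) = 17 + 2
V(G) = 19

19


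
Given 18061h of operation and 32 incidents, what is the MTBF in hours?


Formula: MTBF = Total operating time / Number of failures
MTBF = 18061 / 32
MTBF = 564.41 hours

564.41 hours


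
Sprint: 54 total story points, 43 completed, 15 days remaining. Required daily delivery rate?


Formula: Required rate = Remaining points / Days left
Remaining = 54 - 43 = 11 points
Required rate = 11 / 15 = 0.73 points/day

0.73 points/day


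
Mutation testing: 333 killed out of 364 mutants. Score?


Mutation score = killed / total * 100
Mutation score = 333 / 364 * 100
Mutation score = 91.48%

91.48%


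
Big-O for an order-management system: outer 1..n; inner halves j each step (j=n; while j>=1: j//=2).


Reasoning: n times log n
Complexity: O(n log n)

O(n log n)


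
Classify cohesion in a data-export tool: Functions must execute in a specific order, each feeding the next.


Reasoning: Output of one is input to next
Type: Sequential cohesion

Sequential cohesion


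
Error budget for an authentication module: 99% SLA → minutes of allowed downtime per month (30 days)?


Formula: allowed downtime = period * (100 - SLA) / 100
Period (month (30 days)) = 43200 minutes
Unavailability fraction = (100 - 99.0) / 100
Allowed downtime = 43200 * (100 - 99.0) / 100
Allowed downtime = 432.0 minutes

432.0 minutes


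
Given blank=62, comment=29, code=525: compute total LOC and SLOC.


Total LOC = blank + comment + code
Total LOC = 62 + 29 + 525 = 616
SLOC (source only) = code = 525

Total LOC: 616, SLOC: 525


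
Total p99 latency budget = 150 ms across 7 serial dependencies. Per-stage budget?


Formula: per_stage = total_budget / stages
per_stage = 150 / 7
per_stage = 21.43 ms

21.43 ms


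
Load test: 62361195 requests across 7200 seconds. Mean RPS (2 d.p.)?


Formula: throughput = requests / seconds
throughput = 62361195 / 7200
throughput = 8661.28 requests/second

8661.28 requests/second


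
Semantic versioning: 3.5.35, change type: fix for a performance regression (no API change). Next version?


Current: 3.5.35
Change category: 'fix for a performance regression (no API change)' → patch bump
SemVer rule: patch bump → increment PATCH (MAJOR and MINOR unchanged)
New: 3.5.36

3.5.36


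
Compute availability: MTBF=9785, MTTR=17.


Availability = MTBF / (MTBF + MTTR)
Availability = 9785 / (9785 + 17)
Availability = 9785 / 9802
Availability = 99.8266%

99.8266%


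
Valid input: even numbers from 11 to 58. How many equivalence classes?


Constraint: even integers in [11, 58]
Class 1: x < 11 — out-of-range invalid
Class 2: x in [11,58] but odd — wrong type invalid
Class 3: x in [11,58] and even — valid
Class 4: x > 58 — out-of-range invalid
Total equivalence classes: 4

4 equivalence classes


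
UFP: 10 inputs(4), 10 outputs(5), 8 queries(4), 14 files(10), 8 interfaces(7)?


UFP = EI*4 + EO*5 + EQ*4 + ILF*10 + EIF*7
UFP = 10*4 + 10*5 + 8*4 + 14*10 + 8*7
UFP = 40 + 50 + 32 + 140 + 56
UFP = 318

318


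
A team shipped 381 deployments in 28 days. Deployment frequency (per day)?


Formula: deployments per day = releases / days
= 381 / 28
= 13.607 deploys/day
(equivalently, 95.25 deploys/week)

13.607 deploys/day


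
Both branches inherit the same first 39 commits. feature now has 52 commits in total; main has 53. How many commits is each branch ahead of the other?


Common ancestor: commit #39
feature commits after divergence: 52 - 39 = 13
main commits after divergence: 53 - 39 = 14
feature is 13 commits ahead of main
main is 14 commits ahead of feature

feature ahead: 13, main ahead: 14


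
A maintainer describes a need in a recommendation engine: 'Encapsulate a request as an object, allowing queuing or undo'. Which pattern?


This matches the Command pattern

Command


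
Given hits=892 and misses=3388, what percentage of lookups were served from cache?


Formula: hit rate = hits / (hits + misses) * 100
hit rate = 892 / (892 + 3388) * 100
hit rate = 892 / 4280 * 100
hit rate = 20.84%

20.84%


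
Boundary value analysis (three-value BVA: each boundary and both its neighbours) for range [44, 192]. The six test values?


Range: [44, 192]
Boundaries: just below min, min, min+1, max-1, max, just above max
Values: [43, 44, 45, 191, 192, 193]

[43, 44, 45, 191, 192, 193]


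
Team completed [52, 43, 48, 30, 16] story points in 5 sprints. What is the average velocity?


Formula: Avg velocity = Total points / Number of sprints
Points: [52, 43, 48, 30, 16]
Sum = 52 + 43 + 48 + 30 + 16 = 189
Avg velocity = 189 / 5 = 37.8 points/sprint

37.8 points/sprint


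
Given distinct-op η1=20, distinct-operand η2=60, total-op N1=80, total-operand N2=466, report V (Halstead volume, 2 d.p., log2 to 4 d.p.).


Formula: V = N * log2(η), where N = N1 + N2 and η = η1 + η2
η = 20 + 60 = 80
N = 80 + 466 = 546
log2(80) ≈ 6.3219
V = 546 * 6.3219 = 3451.76

3451.76


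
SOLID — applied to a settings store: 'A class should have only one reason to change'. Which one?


This describes the Single Responsibility Principle (SRP)

Single Responsibility Principle (SRP)


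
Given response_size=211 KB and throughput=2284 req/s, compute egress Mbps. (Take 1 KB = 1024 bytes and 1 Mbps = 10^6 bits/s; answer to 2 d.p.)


Formula: Mbps = payload_bytes * RPS * 8 / 1e6
Payload per request = 211 KB = 211 * 1024 = 216064 bytes
Total bytes/sec = 216064 * 2284 = 493490176
Total bits/sec = 493490176 * 8 = 3947921408
Mbps = 3947921408 / 1e6 = 3947.92

3947.92 Mbps


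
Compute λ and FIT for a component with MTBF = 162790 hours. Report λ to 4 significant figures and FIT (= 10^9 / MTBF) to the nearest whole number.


Formula: λ = 1 / MTBF; FIT = λ × 1e9 = 1e9 / MTBF
λ = 1 / 162790 ≈ 6.143e-06 failures/hour
FIT = 1e9 / 162790 ≈ 6143 failures per 1e9 hours (nearest whole number)

λ = 6.143e-06 /h, FIT = 6143


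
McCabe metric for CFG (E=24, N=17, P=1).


Formula: V(G) = E - N + 2P
V(G) = 24 - 17 + 2*1
V(G) = 7 + 2
V(G) = 9

9


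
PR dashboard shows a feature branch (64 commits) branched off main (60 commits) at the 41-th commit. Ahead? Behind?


Common ancestor: commit #41
feature commits after divergence: 64 - 41 = 23
main commits after divergence: 60 - 41 = 19
feature is 23 commits ahead of main
main is 19 commits ahead of feature

feature ahead: 23, main ahead: 19


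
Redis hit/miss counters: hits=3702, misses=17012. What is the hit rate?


Formula: hit rate = hits / (hits + misses) * 100
hit rate = 3702 / (3702 + 17012) * 100
hit rate = 3702 / 20714 * 100
hit rate = 17.87%

17.87%


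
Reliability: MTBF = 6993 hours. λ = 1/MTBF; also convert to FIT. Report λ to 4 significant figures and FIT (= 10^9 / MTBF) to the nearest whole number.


Formula: λ = 1 / MTBF; FIT = λ × 1e9 = 1e9 / MTBF
λ = 1 / 6993 ≈ 1.430e-04 failures/hour
FIT = 1e9 / 6993 ≈ 143000 failures per 1e9 hours (nearest whole number)

λ = 1.430e-04 /h, FIT = 143000


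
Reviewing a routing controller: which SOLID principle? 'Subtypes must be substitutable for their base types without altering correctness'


This describes the Liskov Substitution Principle (LSP)

Liskov Substitution Principle (LSP)


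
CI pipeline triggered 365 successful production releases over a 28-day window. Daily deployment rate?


Formula: deployments per day = releases / days
= 365 / 28
= 13.036 deploys/day
(equivalently, 91.25 deploys/week)

13.036 deploys/day


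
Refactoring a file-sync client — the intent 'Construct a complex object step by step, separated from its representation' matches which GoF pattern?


This matches the Builder pattern

Builder


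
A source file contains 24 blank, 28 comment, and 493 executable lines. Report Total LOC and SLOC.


Total LOC = blank + comment + code
Total LOC = 24 + 28 + 493 = 545
SLOC (source only) = code = 493

Total LOC: 545, SLOC: 493


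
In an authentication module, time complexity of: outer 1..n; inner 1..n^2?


Reasoning: n times n^2
Complexity: O(n^3)

O(n^3)


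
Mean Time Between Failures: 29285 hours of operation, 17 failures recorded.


Formula: MTBF = Total operating time / Number of failures
MTBF = 29285 / 17
MTBF = 1722.65 hours

1722.65 hours


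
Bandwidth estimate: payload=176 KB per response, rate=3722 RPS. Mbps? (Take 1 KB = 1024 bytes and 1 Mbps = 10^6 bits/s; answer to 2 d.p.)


Formula: Mbps = payload_bytes * RPS * 8 / 1e6
Payload per request = 176 KB = 176 * 1024 = 180224 bytes
Total bytes/sec = 180224 * 3722 = 670793728
Total bits/sec = 670793728 * 8 = 5366349824
Mbps = 5366349824 / 1e6 = 5366.35

5366.35 Mbps


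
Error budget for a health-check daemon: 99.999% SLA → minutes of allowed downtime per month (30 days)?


Formula: allowed downtime = period * (100 - SLA) / 100
Period (month (30 days)) = 43200 minutes
Unavailability fraction = (100 - 99.999) / 100
Allowed downtime = 43200 * (100 - 99.999) / 100
Allowed downtime = 0.432 minutes

0.432 minutes


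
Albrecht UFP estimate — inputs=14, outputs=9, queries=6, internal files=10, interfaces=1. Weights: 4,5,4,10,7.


UFP = EI*4 + EO*5 + EQ*4 + ILF*10 + EIF*7
UFP = 14*4 + 9*5 + 6*4 + 10*10 + 1*7
UFP = 56 + 45 + 24 + 100 + 7
UFP = 232

232


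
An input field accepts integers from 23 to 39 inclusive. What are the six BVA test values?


Range: [23, 39]
Boundaries: just below min, min, min+1, max-1, max, just above max
Values: [22, 23, 24, 38, 39, 40]

[22, 23, 24, 38, 39, 40]


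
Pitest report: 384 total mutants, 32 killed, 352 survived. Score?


Mutation score = killed / total * 100
Mutation score = 32 / 384 * 100
Mutation score = 8.33%

8.33%


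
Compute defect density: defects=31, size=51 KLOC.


Defect density = defects / KLOC
Defect density = 31 / 51
Defect density = 0.608 defects/KLOC

0.608 defects/KLOC


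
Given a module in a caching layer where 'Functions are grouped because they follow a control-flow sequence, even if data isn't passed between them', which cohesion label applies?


Reasoning: Grouped by order of execution within a routine, not by data flow
Type: Procedural cohesion

Procedural cohesion


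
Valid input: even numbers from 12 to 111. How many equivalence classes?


Constraint: even integers in [12, 111]
Class 1: x < 12 — out-of-range invalid
Class 2: x in [12,111] but odd — wrong type invalid
Class 3: x in [12,111] and even — valid
Class 4: x > 111 — out-of-range invalid
Total equivalence classes: 4

4 equivalence classes


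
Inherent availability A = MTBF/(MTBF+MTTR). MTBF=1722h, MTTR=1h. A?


Availability = MTBF / (MTBF + MTTR)
Availability = 1722 / (1722 + 1)
Availability = 1722 / 1723
Availability = 99.942%

99.942%


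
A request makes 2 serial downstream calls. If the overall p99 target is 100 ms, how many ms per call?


Formula: per_stage = total_budget / stages
per_stage = 100 / 2
per_stage = 50.0 ms

50.0 ms


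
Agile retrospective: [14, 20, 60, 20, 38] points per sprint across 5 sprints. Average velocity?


Formula: Avg velocity = Total points / Number of sprints
Points: [14, 20, 60, 20, 38]
Sum = 14 + 20 + 60 + 20 + 38 = 152
Avg velocity = 152 / 5 = 30.4 points/sprint

30.4 points/sprint


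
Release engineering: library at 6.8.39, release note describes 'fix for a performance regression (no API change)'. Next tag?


Current: 6.8.39
Change category: 'fix for a performance regression (no API change)' → patch bump
SemVer rule: patch bump → increment PATCH (MAJOR and MINOR unchanged)
New: 6.8.40

6.8.40


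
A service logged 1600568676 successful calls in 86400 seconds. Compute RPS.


Formula: throughput = requests / seconds
throughput = 1600568676 / 86400
throughput = 18525.1 requests/second

18525.1 requests/second


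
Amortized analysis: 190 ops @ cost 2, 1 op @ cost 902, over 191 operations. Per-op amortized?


Formula: Amortized cost = Total cost / Operations
Total cost = (190 * 2) + (1 * 902)
Total cost = 380 + 902 = 1282
Amortized = 1282 / 191 = 6.712

6.712


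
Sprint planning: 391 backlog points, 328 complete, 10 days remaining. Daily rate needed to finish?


Formula: Required rate = Remaining points / Days left
Remaining = 391 - 328 = 63 points
Required rate = 63 / 10 = 6.3 points/day

6.3 points/day


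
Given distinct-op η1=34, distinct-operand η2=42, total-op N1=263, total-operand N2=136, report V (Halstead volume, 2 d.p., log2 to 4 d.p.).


Formula: V = N * log2(η), where N = N1 + N2 and η = η1 + η2
η = 34 + 42 = 76
N = 263 + 136 = 399
log2(76) ≈ 6.2479
V = 399 * 6.2479 = 2492.91

2492.91


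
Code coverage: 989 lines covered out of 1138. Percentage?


Coverage = covered / total * 100
Coverage = 989 / 1138 * 100
Coverage = 86.91%

86.91%


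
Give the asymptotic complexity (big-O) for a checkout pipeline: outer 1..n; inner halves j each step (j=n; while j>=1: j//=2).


Reasoning: n times log n
Complexity: O(n log n)

O(n log n)


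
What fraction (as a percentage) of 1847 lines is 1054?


Coverage = covered / total * 100
Coverage = 1054 / 1847 * 100
Coverage = 57.07%

57.07%


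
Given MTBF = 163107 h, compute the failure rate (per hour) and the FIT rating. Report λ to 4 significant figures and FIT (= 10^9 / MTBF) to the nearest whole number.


Formula: λ = 1 / MTBF; FIT = λ × 1e9 = 1e9 / MTBF
λ = 1 / 163107 ≈ 6.131e-06 failures/hour
FIT = 1e9 / 163107 ≈ 6131 failures per 1e9 hours (nearest whole number)

λ = 6.131e-06 /h, FIT = 6131


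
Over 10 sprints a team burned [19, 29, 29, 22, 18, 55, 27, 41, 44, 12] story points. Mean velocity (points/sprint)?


Formula: Avg velocity = Total points / Number of sprints
Points: [19, 29, 29, 22, 18, 55, 27, 41, 44, 12]
Sum = 19 + 29 + 29 + 22 + 18 + 55 + 27 + 41 + 44 + 12 = 296
Avg velocity = 296 / 10 = 29.6 points/sprint

29.6 points/sprint


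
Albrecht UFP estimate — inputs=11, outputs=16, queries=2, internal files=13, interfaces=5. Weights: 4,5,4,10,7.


UFP = EI*4 + EO*5 + EQ*4 + ILF*10 + EIF*7
UFP = 11*4 + 16*5 + 2*4 + 13*10 + 5*7
UFP = 44 + 80 + 8 + 130 + 35
UFP = 297

297


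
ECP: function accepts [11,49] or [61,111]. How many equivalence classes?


Valid ranges: [11,49] and [61,111]
Class 1: x < 11 — invalid
Class 2: 11 ≤ x ≤ 49 — valid
Class 3: 49 < x < 61 — invalid (gap between ranges)
Class 4: 61 ≤ x ≤ 111 — valid
Class 5: x > 111 — invalid
Total equivalence classes: 5

5 equivalence classes


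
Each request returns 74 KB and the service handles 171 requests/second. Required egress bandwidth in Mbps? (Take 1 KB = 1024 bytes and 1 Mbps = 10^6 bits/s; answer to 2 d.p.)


Formula: Mbps = payload_bytes * RPS * 8 / 1e6
Payload per request = 74 KB = 74 * 1024 = 75776 bytes
Total bytes/sec = 75776 * 171 = 12957696
Total bits/sec = 12957696 * 8 = 103661568
Mbps = 103661568 / 1e6 = 103.66

103.66 Mbps


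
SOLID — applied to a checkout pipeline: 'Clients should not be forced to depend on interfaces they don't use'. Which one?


This describes the Interface Segregation Principle (ISP)

Interface Segregation Principle (ISP)


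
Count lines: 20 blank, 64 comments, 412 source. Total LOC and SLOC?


Total LOC = blank + comment + code
Total LOC = 20 + 64 + 412 = 496
SLOC (source only) = code = 412

Total LOC: 496, SLOC: 412


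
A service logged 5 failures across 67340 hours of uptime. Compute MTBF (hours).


Formula: MTBF = Total operating time / Number of failures
MTBF = 67340 / 5
MTBF = 13468.0 hours

13468.0 hours


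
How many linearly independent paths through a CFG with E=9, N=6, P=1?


Formula: V(G) = E - N + 2P
V(G) = 9 - 6 + 2*1
V(G) = 3 + 2
V(G) = 5

5


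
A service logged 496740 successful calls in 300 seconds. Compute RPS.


Formula: throughput = requests / seconds
throughput = 496740 / 300
throughput = 1655.8 requests/second

1655.8 requests/second


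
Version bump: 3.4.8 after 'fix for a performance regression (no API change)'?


Current: 3.4.8
Change category: 'fix for a performance regression (no API change)' → patch bump
SemVer rule: patch bump → increment PATCH (MAJOR and MINOR unchanged)
New: 3.4.9

3.4.9


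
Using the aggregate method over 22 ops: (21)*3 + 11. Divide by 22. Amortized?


Formula: Amortized cost = Total cost / Operations
Total cost = (21 * 3) + (1 * 11)
Total cost = 63 + 11 = 74
Amortized = 74 / 22 = 3.3636

3.3636


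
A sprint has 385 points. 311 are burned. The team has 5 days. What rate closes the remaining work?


Formula: Required rate = Remaining points / Days left
Remaining = 385 - 311 = 74 points
Required rate = 74 / 5 = 14.8 points/day

14.8 points/day


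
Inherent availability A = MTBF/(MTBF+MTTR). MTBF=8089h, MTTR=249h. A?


Availability = MTBF / (MTBF + MTTR)
Availability = 8089 / (8089 + 249)
Availability = 8089 / 8338
Availability = 97.0137%

97.0137%


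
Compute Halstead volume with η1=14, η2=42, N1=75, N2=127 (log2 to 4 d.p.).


Formula: V = N * log2(η), where N = N1 + N2 and η = η1 + η2
η = 14 + 42 = 56
N = 75 + 127 = 202
log2(56) ≈ 5.8074
V = 202 * 5.8074 = 1173.09

1173.09


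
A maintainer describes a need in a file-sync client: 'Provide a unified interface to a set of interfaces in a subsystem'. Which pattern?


This matches the Facade pattern

Facade


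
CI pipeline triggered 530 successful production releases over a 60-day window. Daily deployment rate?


Formula: deployments per day = releases / days
= 530 / 60
= 8.833 deploys/day
(equivalently, 61.83 deploys/week)

8.833 deploys/day


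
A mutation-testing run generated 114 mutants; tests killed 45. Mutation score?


Mutation score = killed / total * 100
Mutation score = 45 / 114 * 100
Mutation score = 39.47%

39.47%
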